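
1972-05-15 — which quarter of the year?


Month: May (month 5)
Q1: Jan-Mar, Q2: Apr-Jun, Q3: Jul-Sep, Q4: Oct-Dec

Q2


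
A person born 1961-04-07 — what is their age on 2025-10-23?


Birth: 1961-04-07
Reference: 2025-10-23
Year difference: 2025 - 1961 = 64

64 years old


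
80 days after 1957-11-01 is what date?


Start: 1957-11-01, add 80 days
November 1957 has 30 days: 30 - 1 = 29 days to November 30 -> 51 left
December 1957 has 31 days -> 20 left
January 1958: 20 <= 31 -> lands on January 20

Result: 1958-01-20


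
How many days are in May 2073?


May 2073

31 days


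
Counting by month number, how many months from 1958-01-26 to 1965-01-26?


From January 1958 to January 1965
7 years * 12 = 84 months = 84

84 months


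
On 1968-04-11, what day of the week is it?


Date: April 11, 1968
Anchor: Jan 1, 1968. With p = 1968 - 1 = 1967: (p + p//4 - p//100 + p//400) mod 7 = (1967 + 491 - 19 + 4) mod 7 = 2443 mod 7 = 0 -> Monday (Mon=0 ... Sun=6)
Days before April (Jan-Mar): 91; offset = 91 + 11 - 1 = 101
Weekday index = (0 + 101) mod 7 = 3

Day of the week: Thursday


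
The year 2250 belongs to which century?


Century = (year - 1) // 100 + 1
= (2250 - 1) // 100 + 1
= 2249 // 100 + 1
= 22 + 1

23rd century


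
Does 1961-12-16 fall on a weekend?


Anchor: Jan 1, 1961. With p = 1961 - 1 = 1960: (p + p//4 - p//100 + p//400) mod 7 = (1960 + 490 - 19 + 4) mod 7 = 2435 mod 7 = 6 -> Sunday (Mon=0 ... Sun=6)
Day of year: 350; offset = 349
Weekday index = (6 + 349) mod 7 = 5 -> Saturday
Weekend days: Saturday, Sunday

Yes


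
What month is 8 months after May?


May is month 5
5 + 8 = 13; wrap: 13 - 12 = 1

January


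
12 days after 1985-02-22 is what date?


Start: 1985-02-22, add 12 days
February 1985 has 28 days: 28 - 22 = 6 days to February 28 -> 6 left
March 1985: 6 <= 31 -> lands on March 6

Result: 1985-03-06


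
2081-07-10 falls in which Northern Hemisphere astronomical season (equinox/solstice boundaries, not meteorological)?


Date: July 10
Astronomical Summer (approx.; exact equinox/solstice day varies by year): June 21 to September 21
July 10 falls within the Summer window

Summer


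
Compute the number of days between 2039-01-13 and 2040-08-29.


From 2039-01-13 to 2040-08-29
2039-01-13: day of year = 13
2040-08-29: days before August = 31 + 29 + 31 + 30 + 31 + 30 + 31 = 213 (2040 is a leap year); day of year = 213 + 29 = 242
Rest of 2039: 365 - 13 = 352
Total = 352 + 242 = 594

594 days


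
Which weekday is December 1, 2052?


Target: December 1, 2052
Anchor: Jan 1, 2052. With p = 2052 - 1 = 2051: (p + p//4 - p//100 + p//400) mod 7 = (2051 + 512 - 20 + 5) mod 7 = 2548 mod 7 = 0 -> Monday (Mon=0 ... Sun=6)
Days before December (Jan-Nov): 335 days
Weekday index = (0 + 335) mod 7 = 6

Sunday


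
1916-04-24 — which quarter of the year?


Month: April (month 4)
Q1: Jan-Mar, Q2: Apr-Jun, Q3: Jul-Sep, Q4: Oct-Dec

Q2


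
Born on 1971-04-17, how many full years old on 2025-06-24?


Birth: 1971-04-17
Reference: 2025-06-24
Year difference: 2025 - 1971 = 54

54 years old


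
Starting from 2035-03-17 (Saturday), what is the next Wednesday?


Current: Saturday
Target: Wednesday
Days ahead: 4

Next Wednesday: 2035-03-21


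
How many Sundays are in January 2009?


January 2009 has 31 days
Anchor: Jan 1, 2009. With p = 2009 - 1 = 2008: (p + p//4 - p//100 + p//400) mod 7 = (2008 + 502 - 20 + 5) mod 7 = 2495 mod 7 = 3 -> Thursday (Mon=0 ... Sun=6)
January 1 is the anchor itself -> Thursday
First Sunday is January 4
Sundays: 4, 11, 18, 25

4 Sundays


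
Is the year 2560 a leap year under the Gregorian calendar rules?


Gregorian leap year rule: divisible by 4, but not by 100, unless also by 400.
2560 is divisible by 4 but not 100 -> leap year

Yes


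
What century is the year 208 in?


Century = (year - 1) // 100 + 1
= (208 - 1) // 100 + 1
= 207 // 100 + 1
= 2 + 1

3rd century


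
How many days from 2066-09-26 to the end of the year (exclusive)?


Day of year: 269 of 365
Remaining = 365 - 269

96 days


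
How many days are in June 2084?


June 2084

30 days


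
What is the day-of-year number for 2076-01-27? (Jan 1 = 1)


Date: January 27, 2076
No months before January
Plus 27 days in January

Day of year: 27


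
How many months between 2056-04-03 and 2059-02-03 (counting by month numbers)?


From April 2056 to February 2059
3 years * 12 = 36 months, minus 2 months = 34

34 months


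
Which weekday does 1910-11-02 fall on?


Date: November 2, 1910
Anchor: Jan 1, 1910. With p = 1910 - 1 = 1909: (p + p//4 - p//100 + p//400) mod 7 = (1909 + 477 - 19 + 4) mod 7 = 2371 mod 7 = 5 -> Saturday (Mon=0 ... Sun=6)
Days before November (Jan-Oct): 304; offset = 304 + 2 - 1 = 305
Weekday index = (5 + 305) mod 7 = 2

Day of the week: Wednesday


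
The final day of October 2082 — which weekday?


October 2082 has 31 days
Anchor: Jan 1, 2082. With p = 2082 - 1 = 2081: (p + p//4 - p//100 + p//400) mod 7 = (2081 + 520 - 20 + 5) mod 7 = 2586 mod 7 = 3 -> Thursday (Mon=0 ... Sun=6)
Days before October (Jan-Sep): 273; October 1 index = (3 + 273) mod 7 = 3 -> Thursday
Last day offset: 31 - 1 = 30 days
Weekday index = (3 + 30) mod 7 = 5

Saturday, October 31


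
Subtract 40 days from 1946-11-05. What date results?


Start: 1946-11-05, subtract 40 days
Back 5 days from November 5 reaches October 31, 1946 -> 35 left
October 1946 has 31 days -> back to September 30, 1946 -> 4 left
September 1946: 30 - 4 = 26 -> lands on September 26

Result: 1946-09-26


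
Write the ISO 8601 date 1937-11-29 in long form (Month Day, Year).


ISO 1937-11-29 parses as year=1937, month=11, day=29
Month 11 -> November

November 29, 1937


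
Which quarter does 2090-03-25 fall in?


Month: March (month 3)
Q1: Jan-Mar, Q2: Apr-Jun, Q3: Jul-Sep, Q4: Oct-Dec

Q1


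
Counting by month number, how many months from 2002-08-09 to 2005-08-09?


From August 2002 to August 2005
3 years * 12 = 36 months = 36

36 months


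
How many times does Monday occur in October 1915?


October 1915 has 31 days
Anchor: Jan 1, 1915. With p = 1915 - 1 = 1914: (p + p//4 - p//100 + p//400) mod 7 = (1914 + 478 - 19 + 4) mod 7 = 2377 mod 7 = 4 -> Friday (Mon=0 ... Sun=6)
Days before October (Jan-Sep): 273; October 1 index = (4 + 273) mod 7 = 4 -> Friday
First Monday is October 4
Mondays: 4, 11, 18, 25

4 Mondays


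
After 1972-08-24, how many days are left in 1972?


Day of year: 237 of 366
Remaining = 366 - 237

129 days


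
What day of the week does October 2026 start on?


Target: October 1, 2026
Anchor: Jan 1, 2026. With p = 2026 - 1 = 2025: (p + p//4 - p//100 + p//400) mod 7 = (2025 + 506 - 20 + 5) mod 7 = 2516 mod 7 = 3 -> Thursday (Mon=0 ... Sun=6)
Days before October (Jan-Sep): 273 days
Weekday index = (3 + 273) mod 7 = 3

Thursday


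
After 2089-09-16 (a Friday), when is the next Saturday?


Current: Friday
Target: Saturday
Days ahead: 1

Next Saturday: 2089-09-17


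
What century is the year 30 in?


Century = (year - 1) // 100 + 1
= (30 - 1) // 100 + 1
= 29 // 100 + 1
= 0 + 1

1st century


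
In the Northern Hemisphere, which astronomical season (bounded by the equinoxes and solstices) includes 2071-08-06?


Date: August 6
Astronomical Summer (approx.; exact equinox/solstice day varies by year): June 21 to September 21
August 6 falls within the Summer window

Summer


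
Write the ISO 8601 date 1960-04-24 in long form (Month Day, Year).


ISO 1960-04-24 parses as year=1960, month=04, day=24
Month 4 -> April

April 24, 1960


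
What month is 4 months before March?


March is month 3
3 - 4 = -1; wrap: -1 + 12 = 11

November


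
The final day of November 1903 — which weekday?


November 1903 has 30 days
Anchor: Jan 1, 1903. With p = 1903 - 1 = 1902: (p + p//4 - p//100 + p//400) mod 7 = (1902 + 475 - 19 + 4) mod 7 = 2362 mod 7 = 3 -> Thursday (Mon=0 ... Sun=6)
Days before November (Jan-Oct): 304; November 1 index = (3 + 304) mod 7 = 6 -> Sunday
Last day offset: 30 - 1 = 29 days
Weekday index = (6 + 29) mod 7 = 0

Monday, November 30


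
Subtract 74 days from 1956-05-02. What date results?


Start: 1956-05-02, subtract 74 days
Back 2 days from May 2 reaches April 30, 1956 -> 72 left
April 1956 has 30 days -> back to March 31, 1956 -> 42 left
March 1956 has 31 days -> back to February 29, 1956 -> 11 left
February 1956: 29 - 11 = 18 -> lands on February 18

Result: 1956-02-18


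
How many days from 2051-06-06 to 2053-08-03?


From 2051-06-06 to 2053-08-03
2051-06-06: days before June = 31 + 28 + 31 + 30 + 31 = 151 (2051 is not a leap year); day of year = 151 + 6 = 157
2053-08-03: days before August = 31 + 28 + 31 + 30 + 31 + 30 + 31 = 212 (2053 is not a leap year); day of year = 212 + 3 = 215
Rest of 2051: 365 - 157 = 208
Full years 2052 (366): 366
Total = 208 + 366 + 215 = 789

789 days


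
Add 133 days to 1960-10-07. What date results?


Start: 1960-10-07, add 133 days
October 1960 has 31 days: 31 - 7 = 24 days to October 31 -> 109 left
November 1960 has 30 days -> 79 left
December 1960 has 31 days -> 48 left
January 1961 has 31 days -> 17 left
February 1961: 17 <= 28 -> lands on February 17

Result: 1961-02-17


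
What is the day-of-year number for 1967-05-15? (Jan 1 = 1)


Date: May 15, 1967
Days in months 1 through 4: 120
Plus 15 days in May

Day of year: 135


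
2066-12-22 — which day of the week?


Date: December 22, 2066
Anchor: Jan 1, 2066. With p = 2066 - 1 = 2065: (p + p//4 - p//100 + p//400) mod 7 = (2065 + 516 - 20 + 5) mod 7 = 2566 mod 7 = 4 -> Friday (Mon=0 ... Sun=6)
Days before December (Jan-Nov): 334; offset = 334 + 22 - 1 = 355
Weekday index = (4 + 355) mod 7 = 2

Day of the week: Wednesday


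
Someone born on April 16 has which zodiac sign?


Date: April 16
Conventional tropical zodiac dates: Aries from March 21 onward; Taurus starts April 20
April 16 falls within the Aries range

Aries


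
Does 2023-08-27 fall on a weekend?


Anchor: Jan 1, 2023. With p = 2023 - 1 = 2022: (p + p//4 - p//100 + p//400) mod 7 = (2022 + 505 - 20 + 5) mod 7 = 2512 mod 7 = 6 -> Sunday (Mon=0 ... Sun=6)
Day of year: 239; offset = 238
Weekday index = (6 + 238) mod 7 = 6 -> Sunday
Weekend days: Saturday, Sunday

Yes


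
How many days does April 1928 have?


April 1928

30 days


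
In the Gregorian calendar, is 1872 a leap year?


Gregorian leap year rule: divisible by 4, but not by 100, unless also by 400.
1872 is divisible by 4 but not 100 -> leap year

Yes


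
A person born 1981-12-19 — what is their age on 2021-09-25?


Birth: 1981-12-19
Reference: 2021-09-25
Year difference: 2021 - 1981 = 40
Birthday not yet reached in 2021, subtract 1

39 years old


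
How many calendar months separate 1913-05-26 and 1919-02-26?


From May 1913 to February 1919
6 years * 12 = 72 months, minus 3 months = 69

69 months


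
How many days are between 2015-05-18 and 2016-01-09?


From 2015-05-18 to 2016-01-09
2015-05-18: days before May = 31 + 28 + 31 + 30 = 120 (2015 is not a leap year); day of year = 120 + 18 = 138
2016-01-09: day of year = 9
Rest of 2015: 365 - 138 = 227
Total = 227 + 9 = 236

236 days


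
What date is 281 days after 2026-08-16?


Start: 2026-08-16, add 281 days
August 2026 has 31 days: 31 - 16 = 15 days to August 31 -> 266 left
September 2026 has 30 days -> 236 left
October 2026 has 31 days -> 205 left
November 2026 has 30 days -> 175 left
December 2026 has 31 days -> 144 left
January 2027 has 31 days -> 113 left
February 2027 has 28 days -> 85 left
March 2027 has 31 days -> 54 left
April 2027 has 30 days -> 24 left
May 2027: 24 <= 31 -> lands on May 24

Result: 2027-05-24


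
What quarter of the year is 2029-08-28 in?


Month: August (month 8)
Q1: Jan-Mar, Q2: Apr-Jun, Q3: Jul-Sep, Q4: Oct-Dec

Q3


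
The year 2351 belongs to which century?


Century = (year - 1) // 100 + 1
= (2351 - 1) // 100 + 1
= 2350 // 100 + 1
= 23 + 1

24th century


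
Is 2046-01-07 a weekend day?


Anchor: Jan 1, 2046. With p = 2046 - 1 = 2045: (p + p//4 - p//100 + p//400) mod 7 = (2045 + 511 - 20 + 5) mod 7 = 2541 mod 7 = 0 -> Monday (Mon=0 ... Sun=6)
Day of year: 7; offset = 6
Weekday index = (0 + 6) mod 7 = 6 -> Sunday
Weekend days: Saturday, Sunday

Yes


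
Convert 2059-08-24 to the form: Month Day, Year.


ISO 2059-08-24 parses as year=2059, month=08, day=24
Month 8 -> August

August 24, 2059


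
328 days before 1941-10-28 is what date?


Start: 1941-10-28, subtract 328 days
Back 28 days from October 28 reaches September 30, 1941 -> 300 left
September 1941 has 30 days -> back to August 31, 1941 -> 270 left
August 1941 has 31 days -> back to July 31, 1941 -> 239 left
July 1941 has 31 days -> back to June 30, 1941 -> 208 left
June 1941 has 30 days -> back to May 31, 1941 -> 178 left
May 1941 has 31 days -> back to April 30, 1941 -> 147 left
April 1941 has 30 days -> back to March 31, 1941 -> 117 left
March 1941 has 31 days -> back to February 28, 1941 -> 86 left
February 1941 has 28 days -> back to January 31, 1941 -> 58 left
January 1941 has 31 days -> back to December 31, 1940 -> 27 left
December 1940: 31 - 27 = 4 -> lands on December 4

Result: 1940-12-04


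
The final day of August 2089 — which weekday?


August 2089 has 31 days
Anchor: Jan 1, 2089. With p = 2089 - 1 = 2088: (p + p//4 - p//100 + p//400) mod 7 = (2088 + 522 - 20 + 5) mod 7 = 2595 mod 7 = 5 -> Saturday (Mon=0 ... Sun=6)
Days before August (Jan-Jul): 212; August 1 index = (5 + 212) mod 7 = 0 -> Monday
Last day offset: 31 - 1 = 30 days
Weekday index = (0 + 30) mod 7 = 2

Wednesday, August 31


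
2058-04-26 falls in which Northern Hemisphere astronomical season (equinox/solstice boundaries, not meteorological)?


Date: April 26
Astronomical Spring (approx.; exact equinox/solstice day varies by year): March 20 to June 20
April 26 falls within the Spring window

Spring


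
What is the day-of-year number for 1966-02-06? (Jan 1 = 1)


Date: February 6, 1966
Days in months 1 through 1: 31
Plus 6 days in February

Day of year: 37


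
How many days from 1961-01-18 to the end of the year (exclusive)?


Day of year: 18 of 365
Remaining = 365 - 18

347 days


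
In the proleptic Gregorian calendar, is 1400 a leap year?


Gregorian leap year rule: divisible by 4, but not by 100, unless also by 400.
1400 is divisible by 100 but not 400 -> not a leap year

No


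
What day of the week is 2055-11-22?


Date: November 22, 2055
Anchor: Jan 1, 2055. With p = 2055 - 1 = 2054: (p + p//4 - p//100 + p//400) mod 7 = (2054 + 513 - 20 + 5) mod 7 = 2552 mod 7 = 4 -> Friday (Mon=0 ... Sun=6)
Days before November (Jan-Oct): 304; offset = 304 + 22 - 1 = 325
Weekday index = (4 + 325) mod 7 = 0

Day of the week: Monday


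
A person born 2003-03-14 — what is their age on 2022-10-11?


Birth: 2003-03-14
Reference: 2022-10-11
Year difference: 2022 - 2003 = 19

19 years old


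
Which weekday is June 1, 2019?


Target: June 1, 2019
Anchor: Jan 1, 2019. With p = 2019 - 1 = 2018: (p + p//4 - p//100 + p//400) mod 7 = (2018 + 504 - 20 + 5) mod 7 = 2507 mod 7 = 1 -> Tuesday (Mon=0 ... Sun=6)
Days before June (Jan-May): 151 days
Weekday index = (1 + 151) mod 7 = 5

Saturday


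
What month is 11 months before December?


December is month 12
12 - 11 = 1

January


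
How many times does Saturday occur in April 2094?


April 2094 has 30 days
Anchor: Jan 1, 2094. With p = 2094 - 1 = 2093: (p + p//4 - p//100 + p//400) mod 7 = (2093 + 523 - 20 + 5) mod 7 = 2601 mod 7 = 4 -> Friday (Mon=0 ... Sun=6)
Days before April (Jan-Mar): 90; April 1 index = (4 + 90) mod 7 = 3 -> Thursday
First Saturday is April 3
Saturdays: 3, 10, 17, 24

4 Saturdays


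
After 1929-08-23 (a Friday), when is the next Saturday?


Current: Friday
Target: Saturday
Days ahead: 1

Next Saturday: 1929-08-24


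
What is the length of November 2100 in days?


November 2100

30 days


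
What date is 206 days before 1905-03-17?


Start: 1905-03-17, subtract 206 days
Back 17 days from March 17 reaches February 28, 1905 -> 189 left
February 1905 has 28 days -> back to January 31, 1905 -> 161 left
January 1905 has 31 days -> back to December 31, 1904 -> 130 left
December 1904 has 31 days -> back to November 30, 1904 -> 99 left
November 1904 has 30 days -> back to October 31, 1904 -> 69 left
October 1904 has 31 days -> back to September 30, 1904 -> 38 left
September 1904 has 30 days -> back to August 31, 1904 -> 8 left
August 1904: 31 - 8 = 23 -> lands on August 23

Result: 1904-08-23


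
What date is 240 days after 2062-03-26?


Start: 2062-03-26, add 240 days
March 2062 has 31 days: 31 - 26 = 5 days to March 31 -> 235 left
April 2062 has 30 days -> 205 left
May 2062 has 31 days -> 174 left
June 2062 has 30 days -> 144 left
July 2062 has 31 days -> 113 left
August 2062 has 31 days -> 82 left
September 2062 has 30 days -> 52 left
October 2062 has 31 days -> 21 left
November 2062: 21 <= 30 -> lands on November 21

Result: 2062-11-21


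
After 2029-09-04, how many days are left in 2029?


Day of year: 247 of 365
Remaining = 365 - 247

118 days


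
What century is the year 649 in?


Century = (year - 1) // 100 + 1
= (649 - 1) // 100 + 1
= 648 // 100 + 1
= 6 + 1

7th century


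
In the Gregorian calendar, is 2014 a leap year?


Gregorian leap year rule: divisible by 4, but not by 100, unless also by 400.
2014 is not divisible by 4 -> not a leap year

No


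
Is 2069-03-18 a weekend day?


Anchor: Jan 1, 2069. With p = 2069 - 1 = 2068: (p + p//4 - p//100 + p//400) mod 7 = (2068 + 517 - 20 + 5) mod 7 = 2570 mod 7 = 1 -> Tuesday (Mon=0 ... Sun=6)
Day of year: 77; offset = 76
Weekday index = (1 + 76) mod 7 = 0 -> Monday
Weekend days: Saturday, Sunday

No


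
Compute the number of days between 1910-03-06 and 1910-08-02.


From 1910-03-06 to 1910-08-02
1910-03-06: days before March = 31 + 28 = 59 (1910 is not a leap year); day of year = 59 + 6 = 65
1910-08-02: days before August = 31 + 28 + 31 + 30 + 31 + 30 + 31 = 212 (1910 is not a leap year); day of year = 212 + 2 = 214
Same year: 214 - 65 = 149

149 days


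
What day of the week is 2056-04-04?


Date: April 4, 2056
Anchor: Jan 1, 2056. With p = 2056 - 1 = 2055: (p + p//4 - p//100 + p//400) mod 7 = (2055 + 513 - 20 + 5) mod 7 = 2553 mod 7 = 5 -> Saturday (Mon=0 ... Sun=6)
Days before April (Jan-Mar): 91; offset = 91 + 4 - 1 = 94
Weekday index = (5 + 94) mod 7 = 1

Day of the week: Tuesday


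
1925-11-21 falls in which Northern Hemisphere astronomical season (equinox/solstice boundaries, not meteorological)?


Date: November 21
Astronomical Autumn (approx.; exact equinox/solstice day varies by year): September 22 to December 20
November 21 falls within the Autumn window

Autumn


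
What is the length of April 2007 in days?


April 2007

30 days


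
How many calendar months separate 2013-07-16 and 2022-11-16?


From July 2013 to November 2022
9 years * 12 = 108 months, plus 4 months = 112

112 months


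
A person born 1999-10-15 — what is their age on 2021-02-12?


Birth: 1999-10-15
Reference: 2021-02-12
Year difference: 2021 - 1999 = 22
Birthday not yet reached in 2021, subtract 1

21 years old


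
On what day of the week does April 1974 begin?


Target: April 1, 1974
Anchor: Jan 1, 1974. With p = 1974 - 1 = 1973: (p + p//4 - p//100 + p//400) mod 7 = (1973 + 493 - 19 + 4) mod 7 = 2451 mod 7 = 1 -> Tuesday (Mon=0 ... Sun=6)
Days before April (Jan-Mar): 90 days
Weekday index = (1 + 90) mod 7 = 0

Monday


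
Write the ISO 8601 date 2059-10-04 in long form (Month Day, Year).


ISO 2059-10-04 parses as year=2059, month=10, day=04
Month 10 -> October

October 4, 2059


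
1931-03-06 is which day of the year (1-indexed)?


Date: March 6, 1931
Days in months 1 through 2: 59
Plus 6 days in March

Day of year: 65


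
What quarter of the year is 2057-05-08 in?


Month: May (month 5)
Q1: Jan-Mar, Q2: Apr-Jun, Q3: Jul-Sep, Q4: Oct-Dec

Q2


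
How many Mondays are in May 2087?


May 2087 has 31 days
Anchor: Jan 1, 2087. With p = 2087 - 1 = 2086: (p + p//4 - p//100 + p//400) mod 7 = (2086 + 521 - 20 + 5) mod 7 = 2592 mod 7 = 2 -> Wednesday (Mon=0 ... Sun=6)
Days before May (Jan-Apr): 120; May 1 index = (2 + 120) mod 7 = 3 -> Thursday
First Monday is May 5
Mondays: 5, 12, 19, 26

4 Mondays


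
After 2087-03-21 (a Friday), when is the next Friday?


Current: Friday
Target: Friday
Days ahead: 7

Next Friday: 2087-03-28


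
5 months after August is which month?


August is month 8
8 + 5 = 13; wrap: 13 - 12 = 1

January


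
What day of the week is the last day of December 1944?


December 1944 has 31 days
Anchor: Jan 1, 1944. With p = 1944 - 1 = 1943: (p + p//4 - p//100 + p//400) mod 7 = (1943 + 485 - 19 + 4) mod 7 = 2413 mod 7 = 5 -> Saturday (Mon=0 ... Sun=6)
Days before December (Jan-Nov): 335; December 1 index = (5 + 335) mod 7 = 4 -> Friday
Last day offset: 31 - 1 = 30 days
Weekday index = (4 + 30) mod 7 = 6

Sunday, December 31


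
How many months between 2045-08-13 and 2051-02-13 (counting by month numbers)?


From August 2045 to February 2051
6 years * 12 = 72 months, minus 6 months = 66

66 months


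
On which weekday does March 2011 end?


March 2011 has 31 days
Anchor: Jan 1, 2011. With p = 2011 - 1 = 2010: (p + p//4 - p//100 + p//400) mod 7 = (2010 + 502 - 20 + 5) mod 7 = 2497 mod 7 = 5 -> Saturday (Mon=0 ... Sun=6)
Days before March (Jan-Feb): 59; March 1 index = (5 + 59) mod 7 = 1 -> Tuesday
Last day offset: 31 - 1 = 30 days
Weekday index = (1 + 30) mod 7 = 3

Thursday, March 31


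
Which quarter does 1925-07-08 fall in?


Month: July (month 7)
Q1: Jan-Mar, Q2: Apr-Jun, Q3: Jul-Sep, Q4: Oct-Dec

Q3


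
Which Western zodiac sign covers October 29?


Date: October 29
Conventional tropical zodiac dates: Scorpio from October 23 onward; Sagittarius starts November 22
October 29 falls within the Scorpio range

Scorpio


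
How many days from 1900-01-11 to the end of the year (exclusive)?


Day of year: 11 of 365
Remaining = 365 - 11

354 days


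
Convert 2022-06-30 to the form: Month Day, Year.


ISO 2022-06-30 parses as year=2022, month=06, day=30
Month 6 -> June

June 30, 2022


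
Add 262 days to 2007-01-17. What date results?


Start: 2007-01-17, add 262 days
January 2007 has 31 days: 31 - 17 = 14 days to January 31 -> 248 left
February 2007 has 28 days -> 220 left
March 2007 has 31 days -> 189 left
April 2007 has 30 days -> 159 left
May 2007 has 31 days -> 128 left
June 2007 has 30 days -> 98 left
July 2007 has 31 days -> 67 left
August 2007 has 31 days -> 36 left
September 2007 has 30 days -> 6 left
October 2007: 6 <= 31 -> lands on October 6

Result: 2007-10-06


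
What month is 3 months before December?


December is month 12
12 - 3 = 9

September


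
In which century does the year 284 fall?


Century = (year - 1) // 100 + 1
= (284 - 1) // 100 + 1
= 283 // 100 + 1
= 2 + 1

3rd century


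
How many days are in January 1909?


January 1909

31 days


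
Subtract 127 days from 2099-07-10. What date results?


Start: 2099-07-10, subtract 127 days
Back 10 days from July 10 reaches June 30, 2099 -> 117 left
June 2099 has 30 days -> back to May 31, 2099 -> 87 left
May 2099 has 31 days -> back to April 30, 2099 -> 56 left
April 2099 has 30 days -> back to March 31, 2099 -> 26 left
March 2099: 31 - 26 = 5 -> lands on March 5

Result: 2099-03-05


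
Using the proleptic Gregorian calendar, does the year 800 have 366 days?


Gregorian leap year rule: divisible by 4, but not by 100, unless also by 400.
800 is divisible by 400 -> leap year

Yes


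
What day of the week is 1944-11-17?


Date: November 17, 1944
Anchor: Jan 1, 1944. With p = 1944 - 1 = 1943: (p + p//4 - p//100 + p//400) mod 7 = (1943 + 485 - 19 + 4) mod 7 = 2413 mod 7 = 5 -> Saturday (Mon=0 ... Sun=6)
Days before November (Jan-Oct): 305; offset = 305 + 17 - 1 = 321
Weekday index = (5 + 321) mod 7 = 4

Day of the week: Friday


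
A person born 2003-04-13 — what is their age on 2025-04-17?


Birth: 2003-04-13
Reference: 2025-04-17
Year difference: 2025 - 2003 = 22

22 years old


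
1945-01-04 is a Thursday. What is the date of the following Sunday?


Current: Thursday
Target: Sunday
Days ahead: 3

Next Sunday: 1945-01-07


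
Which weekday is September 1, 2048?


Target: September 1, 2048
Anchor: Jan 1, 2048. With p = 2048 - 1 = 2047: (p + p//4 - p//100 + p//400) mod 7 = (2047 + 511 - 20 + 5) mod 7 = 2543 mod 7 = 2 -> Wednesday (Mon=0 ... Sun=6)
Days before September (Jan-Aug): 244 days
Weekday index = (2 + 244) mod 7 = 1

Tuesday


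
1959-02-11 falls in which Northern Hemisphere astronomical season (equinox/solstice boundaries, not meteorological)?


Date: February 11
Astronomical Winter (approx.; exact equinox/solstice day varies by year): December 21 to March 19
February 11 falls within the Winter window

Winter


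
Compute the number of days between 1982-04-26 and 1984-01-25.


From 1982-04-26 to 1984-01-25
1982-04-26: days before April = 31 + 28 + 31 = 90 (1982 is not a leap year); day of year = 90 + 26 = 116
1984-01-25: day of year = 25
Rest of 1982: 365 - 116 = 249
Full years 1983 (365): 365
Total = 249 + 365 + 25 = 639

639 days


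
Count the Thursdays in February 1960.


February 1960 has 29 days
Anchor: Jan 1, 1960. With p = 1960 - 1 = 1959: (p + p//4 - p//100 + p//400) mod 7 = (1959 + 489 - 19 + 4) mod 7 = 2433 mod 7 = 4 -> Friday (Mon=0 ... Sun=6)
Days before February (Jan): 31; February 1 index = (4 + 31) mod 7 = 0 -> Monday
First Thursday is February 4
Thursdays: 4, 11, 18, 25

4 Thursdays


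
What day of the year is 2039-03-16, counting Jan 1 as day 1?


Date: March 16, 2039
Days in months 1 through 2: 59
Plus 16 days in March

Day of year: 75


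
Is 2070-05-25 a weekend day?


Anchor: Jan 1, 2070. With p = 2070 - 1 = 2069: (p + p//4 - p//100 + p//400) mod 7 = (2069 + 517 - 20 + 5) mod 7 = 2571 mod 7 = 2 -> Wednesday (Mon=0 ... Sun=6)
Day of year: 145; offset = 144
Weekday index = (2 + 144) mod 7 = 6 -> Sunday
Weekend days: Saturday, Sunday

Yes


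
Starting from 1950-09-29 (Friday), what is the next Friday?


Current: Friday
Target: Friday
Days ahead: 7

Next Friday: 1950-10-06


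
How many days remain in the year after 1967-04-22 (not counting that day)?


Day of year: 112 of 365
Remaining = 365 - 112

253 days


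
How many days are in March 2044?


March 2044

31 days


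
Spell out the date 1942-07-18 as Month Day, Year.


ISO 1942-07-18 parses as year=1942, month=07, day=18
Month 7 -> July

July 18, 1942


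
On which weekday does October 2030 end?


October 2030 has 31 days
Anchor: Jan 1, 2030. With p = 2030 - 1 = 2029: (p + p//4 - p//100 + p//400) mod 7 = (2029 + 507 - 20 + 5) mod 7 = 2521 mod 7 = 1 -> Tuesday (Mon=0 ... Sun=6)
Days before October (Jan-Sep): 273; October 1 index = (1 + 273) mod 7 = 1 -> Tuesday
Last day offset: 31 - 1 = 30 days
Weekday index = (1 + 30) mod 7 = 3

Thursday, October 31


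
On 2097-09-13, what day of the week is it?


Date: September 13, 2097
Anchor: Jan 1, 2097. With p = 2097 - 1 = 2096: (p + p//4 - p//100 + p//400) mod 7 = (2096 + 524 - 20 + 5) mod 7 = 2605 mod 7 = 1 -> Tuesday (Mon=0 ... Sun=6)
Days before September (Jan-Aug): 243; offset = 243 + 13 - 1 = 255
Weekday index = (1 + 255) mod 7 = 4

Day of the week: Friday


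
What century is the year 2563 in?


Century = (year - 1) // 100 + 1
= (2563 - 1) // 100 + 1
= 2562 // 100 + 1
= 25 + 1

26th century


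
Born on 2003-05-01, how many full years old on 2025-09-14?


Birth: 2003-05-01
Reference: 2025-09-14
Year difference: 2025 - 2003 = 22

22 years old


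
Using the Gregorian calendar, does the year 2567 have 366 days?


Gregorian leap year rule: divisible by 4, but not by 100, unless also by 400.
2567 is not divisible by 4 -> not a leap year

No


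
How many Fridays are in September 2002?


September 2002 has 30 days
Anchor: Jan 1, 2002. With p = 2002 - 1 = 2001: (p + p//4 - p//100 + p//400) mod 7 = (2001 + 500 - 20 + 5) mod 7 = 2486 mod 7 = 1 -> Tuesday (Mon=0 ... Sun=6)
Days before September (Jan-Aug): 243; September 1 index = (1 + 243) mod 7 = 6 -> Sunday
First Friday is September 6
Fridays: 6, 13, 20, 27

4 Fridays


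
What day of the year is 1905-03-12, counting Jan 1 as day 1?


Date: March 12, 1905
Days in months 1 through 2: 59
Plus 12 days in March

Day of year: 71


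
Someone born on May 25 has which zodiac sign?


Date: May 25
Conventional tropical zodiac dates: Gemini from May 21 onward; Cancer starts June 21
May 25 falls within the Gemini range

Gemini


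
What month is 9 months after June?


June is month 6
6 + 9 = 15; wrap: 15 - 12 = 3

March


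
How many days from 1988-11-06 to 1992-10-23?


From 1988-11-06 to 1992-10-23
1988-11-06: days before November = 31 + 29 + 31 + 30 + 31 + 30 + 31 + 31 + 30 + 31 = 305 (1988 is a leap year); day of year = 305 + 6 = 311
1992-10-23: days before October = 31 + 29 + 31 + 30 + 31 + 30 + 31 + 31 + 30 = 274 (1992 is a leap year); day of year = 274 + 23 = 297
Rest of 1988: 366 - 311 = 55
Full years 1989 (365), 1990 (365), 1991 (365): 1095
Total = 55 + 1095 + 297 = 1447

1447 days


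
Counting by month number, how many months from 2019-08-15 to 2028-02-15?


From August 2019 to February 2028
9 years * 12 = 108 months, minus 6 months = 102

102 months


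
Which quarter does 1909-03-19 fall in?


Month: March (month 3)
Q1: Jan-Mar, Q2: Apr-Jun, Q3: Jul-Sep, Q4: Oct-Dec

Q1


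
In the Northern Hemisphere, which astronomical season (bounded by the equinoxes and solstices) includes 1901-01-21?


Date: January 21
Astronomical Winter (approx.; exact equinox/solstice day varies by year): December 21 to March 19
January 21 falls within the Winter window

Winter


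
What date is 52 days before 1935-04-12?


Start: 1935-04-12, subtract 52 days
Back 12 days from April 12 reaches March 31, 1935 -> 40 left
March 1935 has 31 days -> back to February 28, 1935 -> 9 left
February 1935: 28 - 9 = 19 -> lands on February 19

Result: 1935-02-19


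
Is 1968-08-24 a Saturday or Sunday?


Anchor: Jan 1, 1968. With p = 1968 - 1 = 1967: (p + p//4 - p//100 + p//400) mod 7 = (1967 + 491 - 19 + 4) mod 7 = 2443 mod 7 = 0 -> Monday (Mon=0 ... Sun=6)
Day of year: 237; offset = 236
Weekday index = (0 + 236) mod 7 = 5 -> Saturday
Weekend days: Saturday, Sunday

Yes


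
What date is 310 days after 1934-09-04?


Start: 1934-09-04, add 310 days
September 1934 has 30 days: 30 - 4 = 26 days to September 30 -> 284 left
October 1934 has 31 days -> 253 left
November 1934 has 30 days -> 223 left
December 1934 has 31 days -> 192 left
January 1935 has 31 days -> 161 left
February 1935 has 28 days -> 133 left
March 1935 has 31 days -> 102 left
April 1935 has 30 days -> 72 left
May 1935 has 31 days -> 41 left
June 1935 has 30 days -> 11 left
July 1935: 11 <= 31 -> lands on July 11

Result: 1935-07-11


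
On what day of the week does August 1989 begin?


Target: August 1, 1989
Anchor: Jan 1, 1989. With p = 1989 - 1 = 1988: (p + p//4 - p//100 + p//400) mod 7 = (1988 + 497 - 19 + 4) mod 7 = 2470 mod 7 = 6 -> Sunday (Mon=0 ... Sun=6)
Days before August (Jan-Jul): 212 days
Weekday index = (6 + 212) mod 7 = 1

Tuesday


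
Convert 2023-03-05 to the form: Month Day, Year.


ISO 2023-03-05 parses as year=2023, month=03, day=05
Month 3 -> March

March 5, 2023


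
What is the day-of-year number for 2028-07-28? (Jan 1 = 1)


Date: July 28, 2028
Days in months 1 through 6: 182
Plus 28 days in July

Day of year: 210


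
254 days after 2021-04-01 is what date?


Start: 2021-04-01, add 254 days
April 2021 has 30 days: 30 - 1 = 29 days to April 30 -> 225 left
May 2021 has 31 days -> 194 left
June 2021 has 30 days -> 164 left
July 2021 has 31 days -> 133 left
August 2021 has 31 days -> 102 left
September 2021 has 30 days -> 72 left
October 2021 has 31 days -> 41 left
November 2021 has 30 days -> 11 left
December 2021: 11 <= 31 -> lands on December 11

Result: 2021-12-11


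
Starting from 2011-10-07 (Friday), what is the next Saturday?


Current: Friday
Target: Saturday
Days ahead: 1

Next Saturday: 2011-10-08


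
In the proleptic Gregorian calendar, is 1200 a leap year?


Gregorian leap year rule: divisible by 4, but not by 100, unless also by 400.
1200 is divisible by 400 -> leap year

Yes


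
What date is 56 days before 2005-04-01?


Start: 2005-04-01, subtract 56 days
Back 1 day from April 1 reaches March 31, 2005 -> 55 left
March 2005 has 31 days -> back to February 28, 2005 -> 24 left
February 2005: 28 - 24 = 4 -> lands on February 4

Result: 2005-02-04


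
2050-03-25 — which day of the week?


Date: March 25, 2050
Anchor: Jan 1, 2050. With p = 2050 - 1 = 2049: (p + p//4 - p//100 + p//400) mod 7 = (2049 + 512 - 20 + 5) mod 7 = 2546 mod 7 = 5 -> Saturday (Mon=0 ... Sun=6)
Days before March (Jan-Feb): 59; offset = 59 + 25 - 1 = 83
Weekday index = (5 + 83) mod 7 = 4

Day of the week: Friday


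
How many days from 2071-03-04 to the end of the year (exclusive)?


Day of year: 63 of 365
Remaining = 365 - 63

302 days


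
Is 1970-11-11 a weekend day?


Anchor: Jan 1, 1970. With p = 1970 - 1 = 1969: (p + p//4 - p//100 + p//400) mod 7 = (1969 + 492 - 19 + 4) mod 7 = 2446 mod 7 = 3 -> Thursday (Mon=0 ... Sun=6)
Day of year: 315; offset = 314
Weekday index = (3 + 314) mod 7 = 2 -> Wednesday
Weekend days: Saturday, Sunday

No


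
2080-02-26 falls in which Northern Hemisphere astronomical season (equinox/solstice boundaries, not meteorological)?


Date: February 26
Astronomical Winter (approx.; exact equinox/solstice day varies by year): December 21 to March 19
February 26 falls within the Winter window

Winter


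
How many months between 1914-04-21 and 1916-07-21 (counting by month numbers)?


From April 1914 to July 1916
2 years * 12 = 24 months, plus 3 months = 27

27 months


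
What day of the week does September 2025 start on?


Target: September 1, 2025
Anchor: Jan 1, 2025. With p = 2025 - 1 = 2024: (p + p//4 - p//100 + p//400) mod 7 = (2024 + 506 - 20 + 5) mod 7 = 2515 mod 7 = 2 -> Wednesday (Mon=0 ... Sun=6)
Days before September (Jan-Aug): 243 days
Weekday index = (2 + 243) mod 7 = 0

Monday


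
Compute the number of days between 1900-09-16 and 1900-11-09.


From 1900-09-16 to 1900-11-09
1900-09-16: days before September = 31 + 28 + 31 + 30 + 31 + 30 + 31 + 31 = 243 (1900 is not a leap year); day of year = 243 + 16 = 259
1900-11-09: days before November = 31 + 28 + 31 + 30 + 31 + 30 + 31 + 31 + 30 + 31 = 304 (1900 is not a leap year); day of year = 304 + 9 = 313
Same year: 313 - 259 = 54

54 days


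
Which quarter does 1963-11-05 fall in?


Month: November (month 11)
Q1: Jan-Mar, Q2: Apr-Jun, Q3: Jul-Sep, Q4: Oct-Dec

Q4


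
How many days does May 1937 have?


May 1937

31 days


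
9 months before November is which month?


November is month 11
11 - 9 = 2

February


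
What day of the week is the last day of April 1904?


April 1904 has 30 days
Anchor: Jan 1, 1904. With p = 1904 - 1 = 1903: (p + p//4 - p//100 + p//400) mod 7 = (1903 + 475 - 19 + 4) mod 7 = 2363 mod 7 = 4 -> Friday (Mon=0 ... Sun=6)
Days before April (Jan-Mar): 91; April 1 index = (4 + 91) mod 7 = 4 -> Friday
Last day offset: 30 - 1 = 29 days
Weekday index = (4 + 29) mod 7 = 5

Saturday, April 30


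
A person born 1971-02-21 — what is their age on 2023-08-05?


Birth: 1971-02-21
Reference: 2023-08-05
Year difference: 2023 - 1971 = 52

52 years old


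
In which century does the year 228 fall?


Century = (year - 1) // 100 + 1
= (228 - 1) // 100 + 1
= 227 // 100 + 1
= 2 + 1

3rd century


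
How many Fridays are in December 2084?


December 2084 has 31 days
Anchor: Jan 1, 2084. With p = 2084 - 1 = 2083: (p + p//4 - p//100 + p//400) mod 7 = (2083 + 520 - 20 + 5) mod 7 = 2588 mod 7 = 5 -> Saturday (Mon=0 ... Sun=6)
Days before December (Jan-Nov): 335; December 1 index = (5 + 335) mod 7 = 4 -> Friday
First Friday is December 1
Fridays: 1, 8, 15, 22, 29

5 Fridays


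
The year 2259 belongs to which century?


Century = (year - 1) // 100 + 1
= (2259 - 1) // 100 + 1
= 2258 // 100 + 1
= 22 + 1

23rd century


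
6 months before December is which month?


December is month 12
12 - 6 = 6

June


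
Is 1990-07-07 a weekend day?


Anchor: Jan 1, 1990. With p = 1990 - 1 = 1989: (p + p//4 - p//100 + p//400) mod 7 = (1989 + 497 - 19 + 4) mod 7 = 2471 mod 7 = 0 -> Monday (Mon=0 ... Sun=6)
Day of year: 188; offset = 187
Weekday index = (0 + 187) mod 7 = 5 -> Saturday
Weekend days: Saturday, Sunday

Yes


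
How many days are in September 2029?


September 2029

30 days


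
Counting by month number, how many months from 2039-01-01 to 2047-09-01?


From January 2039 to September 2047
8 years * 12 = 96 months, plus 8 months = 104

104 months


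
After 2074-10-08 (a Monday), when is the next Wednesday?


Current: Monday
Target: Wednesday
Days ahead: 2

Next Wednesday: 2074-10-10


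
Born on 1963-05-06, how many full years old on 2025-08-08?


Birth: 1963-05-06
Reference: 2025-08-08
Year difference: 2025 - 1963 = 62

62 years old


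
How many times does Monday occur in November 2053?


November 2053 has 30 days
Anchor: Jan 1, 2053. With p = 2053 - 1 = 2052: (p + p//4 - p//100 + p//400) mod 7 = (2052 + 513 - 20 + 5) mod 7 = 2550 mod 7 = 2 -> Wednesday (Mon=0 ... Sun=6)
Days before November (Jan-Oct): 304; November 1 index = (2 + 304) mod 7 = 5 -> Saturday
First Monday is November 3
Mondays: 3, 10, 17, 24

4 Mondays


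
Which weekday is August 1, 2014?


Target: August 1, 2014
Anchor: Jan 1, 2014. With p = 2014 - 1 = 2013: (p + p//4 - p//100 + p//400) mod 7 = (2013 + 503 - 20 + 5) mod 7 = 2501 mod 7 = 2 -> Wednesday (Mon=0 ... Sun=6)
Days before August (Jan-Jul): 212 days
Weekday index = (2 + 212) mod 7 = 4

Friday


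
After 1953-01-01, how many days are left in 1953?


Day of year: 1 of 365
Remaining = 365 - 1

364 days


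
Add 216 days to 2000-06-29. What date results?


Start: 2000-06-29, add 216 days
June 2000 has 30 days: 30 - 29 = 1 day to June 30 -> 215 left
July 2000 has 31 days -> 184 left
August 2000 has 31 days -> 153 left
September 2000 has 30 days -> 123 left
October 2000 has 31 days -> 92 left
November 2000 has 30 days -> 62 left
December 2000 has 31 days -> 31 left
January 2001: 31 <= 31 -> lands on January 31

Result: 2001-01-31


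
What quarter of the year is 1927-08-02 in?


Month: August (month 8)
Q1: Jan-Mar, Q2: Apr-Jun, Q3: Jul-Sep, Q4: Oct-Dec

Q3


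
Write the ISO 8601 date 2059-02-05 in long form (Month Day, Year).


ISO 2059-02-05 parses as year=2059, month=02, day=05
Month 2 -> February

February 5, 2059


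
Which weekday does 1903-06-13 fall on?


Date: June 13, 1903
Anchor: Jan 1, 1903. With p = 1903 - 1 = 1902: (p + p//4 - p//100 + p//400) mod 7 = (1902 + 475 - 19 + 4) mod 7 = 2362 mod 7 = 3 -> Thursday (Mon=0 ... Sun=6)
Days before June (Jan-May): 151; offset = 151 + 13 - 1 = 163
Weekday index = (3 + 163) mod 7 = 5

Day of the week: Saturday


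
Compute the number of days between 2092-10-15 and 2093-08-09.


From 2092-10-15 to 2093-08-09
2092-10-15: days before October = 31 + 29 + 31 + 30 + 31 + 30 + 31 + 31 + 30 = 274 (2092 is a leap year); day of year = 274 + 15 = 289
2093-08-09: days before August = 31 + 28 + 31 + 30 + 31 + 30 + 31 = 212 (2093 is not a leap year); day of year = 212 + 9 = 221
Rest of 2092: 366 - 289 = 77
Total = 77 + 221 = 298

298 days


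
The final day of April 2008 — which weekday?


April 2008 has 30 days
Anchor: Jan 1, 2008. With p = 2008 - 1 = 2007: (p + p//4 - p//100 + p//400) mod 7 = (2007 + 501 - 20 + 5) mod 7 = 2493 mod 7 = 1 -> Tuesday (Mon=0 ... Sun=6)
Days before April (Jan-Mar): 91; April 1 index = (1 + 91) mod 7 = 1 -> Tuesday
Last day offset: 30 - 1 = 29 days
Weekday index = (1 + 29) mod 7 = 2

Wednesday, April 30
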